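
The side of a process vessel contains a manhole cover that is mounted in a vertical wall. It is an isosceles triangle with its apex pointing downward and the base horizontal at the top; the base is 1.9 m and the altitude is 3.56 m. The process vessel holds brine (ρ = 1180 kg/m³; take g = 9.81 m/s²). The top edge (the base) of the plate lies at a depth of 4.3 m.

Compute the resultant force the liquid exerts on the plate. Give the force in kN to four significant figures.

γ = ρg = 1180 × 9.81 / 1000 = 11.5758 kN/m³.
With the apex down, the centroid sits h/3 = 3.56/3 = 1.18667 m below the base (the top edge), so the centroid depth is h_c = 4.3 + 1.18667 = 5.48667 m.
A = ½ × 1.9 × 3.56 = 3.382 m².
Resultant F = γ·h_c·A = 11.5758 × 5.48667 × 3.382 = 214.8 kN.

F ≈ 214.8 kN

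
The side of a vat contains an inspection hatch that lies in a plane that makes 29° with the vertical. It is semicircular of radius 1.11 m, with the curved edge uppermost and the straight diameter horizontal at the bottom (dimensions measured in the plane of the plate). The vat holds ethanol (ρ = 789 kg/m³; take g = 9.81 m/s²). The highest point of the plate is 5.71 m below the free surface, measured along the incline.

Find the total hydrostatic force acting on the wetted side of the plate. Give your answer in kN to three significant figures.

γ = ρg = 789 × 9.81 / 1000 = 7.74009 kN/m³.
The plate makes 29° with the vertical, i.e. θ = 90° − 29° = 61° to the horizontal. Measuring y along the incline from the free-surface line, vertical depth h = y·sinθ with sinθ = 0.874620.
The centroid lies 4r/(3π) = 0.471099 m above the diameter, so r − 4r/(3π) = 1.11 − 0.471099 = 0.638901 m below the topmost point, so y_c = 5.71 + 0.638901 = 6.3489 m and h_c = 6.3489 × 0.874620 = 5.55287 m.
A = πr²/2 = π × 1.11²/2 = 1.93538 m².
Resultant F = γ·h_c·A = 7.74009 × 5.55287 × 1.93538 = 83.1821 kN.

F ≈ 83.2 kN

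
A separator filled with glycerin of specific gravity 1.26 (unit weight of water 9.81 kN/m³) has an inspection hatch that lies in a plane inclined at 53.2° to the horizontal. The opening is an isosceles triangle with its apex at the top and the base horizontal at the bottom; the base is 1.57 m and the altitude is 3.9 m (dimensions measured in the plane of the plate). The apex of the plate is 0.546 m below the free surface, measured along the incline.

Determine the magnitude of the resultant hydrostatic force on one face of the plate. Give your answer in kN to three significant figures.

γ = 1.26 × 9.81 = 12.3606 kN/m³.
Let θ = 53.2° be the plate's angle to the horizontal; measure y along the incline from where the plane meets the free surface. Vertical depth h = y·sinθ with sinθ = 0.800731.
With the apex up, the centroid sits 2h/3 = 2 × 3.9/3 = 2.6 m below the apex, so y_c = 0.546 + 2.6 = 3.146 m and h_c = 3.146 × 0.800731 = 2.5191 m.
A = ½ × 1.57 × 3.9 = 3.0615 m².
Resultant F = γ·h_c·A = 12.3606 × 2.5191 × 3.0615 = 95.3277 kN.

F ≈ 95.3 kN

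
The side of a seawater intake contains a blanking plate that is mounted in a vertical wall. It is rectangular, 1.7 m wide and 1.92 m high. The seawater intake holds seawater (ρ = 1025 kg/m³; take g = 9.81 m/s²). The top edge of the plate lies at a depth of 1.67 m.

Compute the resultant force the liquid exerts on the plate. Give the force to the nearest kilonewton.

F ≈ 86 kN

γ = ρg = 1025 × 9.81 / 1000 = 10.05525 kN/m³.
The centroid lies 1.92/2 = 0.96 m below the top edge, so the centroid depth is h_c = 1.67 + 0.96 = 2.63 m.
A = 1.7 × 1.92 = 3.264 m².
Resultant F = γ·h_c·A = 10.05525 × 2.63 × 3.264 = 86.3175 kN.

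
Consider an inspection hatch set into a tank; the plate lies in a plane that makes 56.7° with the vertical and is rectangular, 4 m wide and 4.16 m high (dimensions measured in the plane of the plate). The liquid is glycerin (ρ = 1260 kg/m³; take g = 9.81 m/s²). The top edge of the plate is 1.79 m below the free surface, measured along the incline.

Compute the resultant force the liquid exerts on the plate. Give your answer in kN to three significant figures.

F ≈ 437 kN

γ = ρg = 1260 × 9.81 / 1000 = 12.3606 kN/m³.
The plate makes 56.7° with the vertical, i.e. θ = 90° − 56.7° = 33.3° to the horizontal. Measuring y along the incline from the free-surface line, vertical depth h = y·sinθ with sinθ = 0.549023.
The centroid lies 4.16/2 = 2.08 m below the top edge, so y_c = 1.79 + 2.08 = 3.87 m and h_c = 3.87 × 0.549023 = 2.12472 m.
A = 4 × 4.16 = 16.64 m².
Resultant F = γ·h_c·A = 12.3606 × 2.12472 × 16.64 = 437.013 kN.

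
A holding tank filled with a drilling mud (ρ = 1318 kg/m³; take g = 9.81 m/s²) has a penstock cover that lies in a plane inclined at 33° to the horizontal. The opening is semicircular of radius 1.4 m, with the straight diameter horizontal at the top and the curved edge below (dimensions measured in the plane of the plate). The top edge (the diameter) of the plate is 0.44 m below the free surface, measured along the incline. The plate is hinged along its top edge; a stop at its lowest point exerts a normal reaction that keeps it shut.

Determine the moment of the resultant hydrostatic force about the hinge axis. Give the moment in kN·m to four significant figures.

M ≈ 16.29 kN·m

γ = ρg = 1318 × 9.81 / 1000 = 12.92958 kN/m³.
Let θ = 33° be the plate's angle to the horizontal; measure y along the incline from where the plane meets the free surface. Vertical depth h = y·sinθ with sinθ = 0.544639.
The centroid of a semicircle lies 4r/(3π) = 0.594178 m from the diameter, here below the top edge, so y_c = 0.44 + 0.594178 = 1.03418 m and h_c = 1.03418 × 0.544639 = 0.563255 m.
A = πr²/2 = π × 1.4²/2 = 3.07876 m².
Resultant F = γ·h_c·A = 12.92958 × 0.563255 × 3.07876 = 22.4215 kN.
I_c = (π/8 − 8/(9π))·r⁴ = 0.109757 × 1.4⁴ = 0.421642 m⁴.
Centre of pressure: y_p = y_c + I_c/(y_c·A) = 1.03418 + 0.421642/(1.03418 × 3.07876) = 1.03418 + 0.132426 = 1.16661 m along the plane.
The resultant acts 0.594178 + 0.132426 = 0.726604 m (along the plate) below the hinge at the top edge, so the moment about the hinge is M = F × 0.726604 = 22.4215 × 0.726604 = 16.2916 kN·m.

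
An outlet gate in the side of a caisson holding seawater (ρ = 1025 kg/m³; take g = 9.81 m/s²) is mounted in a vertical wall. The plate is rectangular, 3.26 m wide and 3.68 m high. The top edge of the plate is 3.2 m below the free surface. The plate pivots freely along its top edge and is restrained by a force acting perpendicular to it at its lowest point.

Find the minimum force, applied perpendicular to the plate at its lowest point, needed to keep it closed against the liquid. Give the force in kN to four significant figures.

γ = ρg = 1025 × 9.81 / 1000 = 10.05525 kN/m³.
The centroid lies 3.68/2 = 1.84 m below the top edge, so the centroid depth is h_c = 3.2 + 1.84 = 5.04 m.
A = 3.26 × 3.68 = 11.9968 m².
Resultant F = γ·h_c·A = 10.05525 × 5.04 × 11.9968 = 607.979 kN.
I_c = b·h³/12 = 3.26 × 3.68³/12 = 13.5388 m⁴.
Centre of pressure: y_p = y_c + I_c/(y_c·A) = 5.04 + 13.5388/(5.04 × 11.9968) = 5.04 + 0.223916 = 5.26392 m along the plane.
The resultant acts 1.84 + 0.223916 = 2.06392 m (along the plate) below the hinge at the top edge, so the moment about the hinge is M = F × 2.06392 = 607.979 × 2.06392 = 1254.82 kN·m.
A normal force at the bottom, 3.68 m from the hinge, must supply this moment: P = 1254.82/3.68 = 340.984 kN.

P ≈ 341.0 kN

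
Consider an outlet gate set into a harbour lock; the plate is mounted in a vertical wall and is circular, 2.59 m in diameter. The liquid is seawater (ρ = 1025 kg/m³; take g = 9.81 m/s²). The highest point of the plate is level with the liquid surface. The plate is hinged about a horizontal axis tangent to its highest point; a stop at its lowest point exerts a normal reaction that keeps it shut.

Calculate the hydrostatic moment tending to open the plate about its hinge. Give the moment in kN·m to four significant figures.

M ≈ 111.1 kN·m

γ = ρg = 1025 × 9.81 / 1000 = 10.05525 kN/m³.
The centroid is at the centre, 1.295 m below the top of the plate, so the centroid depth is h_c = 1.295 m.
A = π(1.295)² = 5.26853 m².
Resultant F = γ·h_c·A = 10.05525 × 1.295 × 5.26853 = 68.6044 kN.
I_c = πr⁴/4 = π × 1.295⁴/4 = 2.20886 m⁴.
Centre of pressure: y_p = y_c + I_c/(y_c·A) = 1.295 + 2.20886/(1.295 × 5.26853) = 1.295 + 0.323749 = 1.61875 m along the plane.
The resultant acts 1.295 + 0.323749 = 1.61875 m (along the plate) below the hinge at the top edge, so the moment about the hinge is M = F × 1.61875 = 68.6044 × 1.61875 = 111.053 kN·m.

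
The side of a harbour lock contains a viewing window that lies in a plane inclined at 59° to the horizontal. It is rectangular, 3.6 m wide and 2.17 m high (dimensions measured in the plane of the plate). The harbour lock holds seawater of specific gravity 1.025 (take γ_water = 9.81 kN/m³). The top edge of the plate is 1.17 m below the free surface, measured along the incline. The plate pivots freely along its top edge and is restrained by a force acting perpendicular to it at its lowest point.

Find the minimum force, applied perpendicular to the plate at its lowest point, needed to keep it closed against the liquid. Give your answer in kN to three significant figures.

P ≈ 88.1 kN

γ = 1.025 × 9.81 = 10.05525 kN/m³.
Let θ = 59° be the plate's angle to the horizontal; measure y along the incline from where the plane meets the free surface. Vertical depth h = y·sinθ with sinθ = 0.857167.
The centroid lies 2.17/2 = 1.085 m below the top edge, so y_c = 1.17 + 1.085 = 2.255 m and h_c = 2.255 × 0.857167 = 1.93291 m.
A = 3.6 × 2.17 = 7.812 m².
Resultant F = γ·h_c·A = 10.05525 × 1.93291 × 7.812 = 151.833 kN.
I_c = b·h³/12 = 3.6 × 2.17³/12 = 3.06549 m⁴.
Centre of pressure: y_p = y_c + I_c/(y_c·A) = 2.255 + 3.06549/(2.255 × 7.812) = 2.255 + 0.174017 = 2.42902 m along the plane.
The resultant acts 1.085 + 0.174017 = 1.25902 m (along the plate) below the hinge at the top edge, so the moment about the hinge is M = F × 1.25902 = 151.833 × 1.25902 = 191.161 kN·m.
A normal force at the bottom, 2.17 m from the hinge, must supply this moment: P = 191.161/2.17 = 88.0926 kN.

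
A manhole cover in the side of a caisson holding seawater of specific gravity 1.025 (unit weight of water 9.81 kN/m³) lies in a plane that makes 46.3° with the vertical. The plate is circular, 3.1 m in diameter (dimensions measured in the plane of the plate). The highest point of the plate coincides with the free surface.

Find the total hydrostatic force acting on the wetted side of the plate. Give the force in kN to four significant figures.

γ = 1.025 × 9.81 = 10.05525 kN/m³.
The plate makes 46.3° with the vertical, i.e. θ = 90° − 46.3° = 43.7° to the horizontal. Measuring y along the incline from the free-surface line, vertical depth h = y·sinθ with sinθ = 0.690882.
The centroid is at the centre, 1.55 m below the top of the plate, so y_c = 1.55 m and h_c = 1.55 × 0.690882 = 1.07087 m.
A = π(1.55)² = 7.54768 m².
Resultant F = γ·h_c·A = 10.05525 × 1.07087 × 7.54768 = 81.2724 kN.

F ≈ 81.27 kN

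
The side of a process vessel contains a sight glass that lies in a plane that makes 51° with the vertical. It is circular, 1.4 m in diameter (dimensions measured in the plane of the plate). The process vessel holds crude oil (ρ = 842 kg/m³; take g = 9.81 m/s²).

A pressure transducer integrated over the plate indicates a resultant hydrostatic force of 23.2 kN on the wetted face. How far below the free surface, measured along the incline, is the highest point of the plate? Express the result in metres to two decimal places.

γ = ρg = 842 × 9.81 / 1000 = 8.26002 kN/m³.
A = π(0.7)² = 1.53938 m².
From F = γ·h_c·A, the centroid depth is h_c = 23.2/(8.26002 × 1.53938) = 1.82457 m.
The plate makes 51° with the vertical, i.e. θ = 90° − 51° = 39° to the horizontal. Measuring y along the incline from the free-surface line, vertical depth h = y·sinθ with sinθ = 0.629320.
Along the incline, y_c = h_c/sinθ = 1.82457/0.629320 = 2.89927 m.
The centroid is at the centre, 0.7 m below the top of the plate, so the highest point sits at y_top = 2.89927 − 0.7 = 2.19927 m along the incline.

y_top ≈ 2.20 m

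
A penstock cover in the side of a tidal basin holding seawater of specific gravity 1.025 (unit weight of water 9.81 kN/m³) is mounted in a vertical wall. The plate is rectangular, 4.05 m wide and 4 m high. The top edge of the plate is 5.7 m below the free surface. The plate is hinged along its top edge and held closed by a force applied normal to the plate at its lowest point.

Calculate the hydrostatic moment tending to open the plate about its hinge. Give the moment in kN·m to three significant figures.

γ = 1.025 × 9.81 = 10.05525 kN/m³.
The centroid lies 4/2 = 2 m below the top edge, so the centroid depth is h_c = 5.7 + 2 = 7.7 m.
A = 4.05 × 4 = 16.2 m².
Resultant F = γ·h_c·A = 10.05525 × 7.7 × 16.2 = 1254.29 kN.
I_c = b·h³/12 = 4.05 × 4³/12 = 21.6 m⁴.
Centre of pressure: y_p = y_c + I_c/(y_c·A) = 7.7 + 21.6/(7.7 × 16.2) = 7.7 + 0.17316 = 7.87316 m along the plane.
The resultant acts 2 + 0.17316 = 2.17316 m (along the plate) below the hinge at the top edge, so the moment about the hinge is M = F × 2.17316 = 1254.29 × 2.17316 = 2725.77 kN·m.

M ≈ 2730 kN·m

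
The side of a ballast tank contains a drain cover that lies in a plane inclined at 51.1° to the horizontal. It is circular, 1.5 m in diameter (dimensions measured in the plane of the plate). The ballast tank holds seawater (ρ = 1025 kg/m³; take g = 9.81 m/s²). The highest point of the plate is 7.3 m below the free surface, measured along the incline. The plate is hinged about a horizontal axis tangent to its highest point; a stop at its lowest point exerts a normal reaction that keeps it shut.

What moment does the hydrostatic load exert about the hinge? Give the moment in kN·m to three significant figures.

M ≈ 85.4 kN·m

γ = ρg = 1025 × 9.81 / 1000 = 10.05525 kN/m³.
Let θ = 51.1° be the plate's angle to the horizontal; measure y along the incline from where the plane meets the free surface. Vertical depth h = y·sinθ with sinθ = 0.778243.
The centroid is at the centre, 0.75 m below the top of the plate, so y_c = 7.3 + 0.75 = 8.05 m and h_c = 8.05 × 0.778243 = 6.26486 m.
A = π(0.75)² = 1.76715 m².
Resultant F = γ·h_c·A = 10.05525 × 6.26486 × 1.76715 = 111.321 kN.
I_c = πr⁴/4 = π × 0.75⁴/4 = 0.248505 m⁴.
Centre of pressure: y_p = y_c + I_c/(y_c·A) = 8.05 + 0.248505/(8.05 × 1.76715) = 8.05 + 0.0174689 = 8.06747 m along the plane.
The resultant acts 0.75 + 0.0174689 = 0.767469 m (along the plate) below the hinge at the top edge, so the moment about the hinge is M = F × 0.767469 = 111.321 × 0.767469 = 85.4354 kN·m.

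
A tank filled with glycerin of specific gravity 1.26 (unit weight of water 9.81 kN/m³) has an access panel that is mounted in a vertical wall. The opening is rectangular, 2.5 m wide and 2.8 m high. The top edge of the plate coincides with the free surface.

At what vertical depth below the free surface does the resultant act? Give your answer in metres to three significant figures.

γ = 1.26 × 9.81 = 12.3606 kN/m³.
The centroid lies 2.8/2 = 1.4 m below the top edge, so the centroid depth is h_c = 1.4 m.
A = 2.5 × 2.8 = 7 m².
Resultant F = γ·h_c·A = 12.3606 × 1.4 × 7 = 121.134 kN.
I_c = b·h³/12 = 2.5 × 2.8³/12 = 4.57333 m⁴.
Centre of pressure: y_p = y_c + I_c/(y_c·A) = 1.4 + 4.57333/(1.4 × 7) = 1.4 + 0.466666 = 1.86667 m along the plane.

h_p = 1.87 m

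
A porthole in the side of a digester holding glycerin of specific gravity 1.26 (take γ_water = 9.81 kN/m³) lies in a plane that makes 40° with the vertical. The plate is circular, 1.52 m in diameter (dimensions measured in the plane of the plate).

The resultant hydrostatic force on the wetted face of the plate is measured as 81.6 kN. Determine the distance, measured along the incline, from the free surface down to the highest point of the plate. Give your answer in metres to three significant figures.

y_top ≈ 3.99 m

γ = 1.26 × 9.81 = 12.3606 kN/m³.
A = π(0.76)² = 1.81458 m².
From F = γ·h_c·A, the centroid depth is h_c = 81.6/(12.3606 × 1.81458) = 3.6381 m.
The plate makes 40° with the vertical, i.e. θ = 90° − 40° = 50° to the horizontal. Measuring y along the incline from the free-surface line, vertical depth h = y·sinθ with sinθ = 0.766044.
Along the incline, y_c = h_c/sinθ = 3.6381/0.766044 = 4.74921 m.
The centroid is at the centre, 0.76 m below the top of the plate, so the highest point sits at y_top = 4.74921 − 0.76 = 3.98921 m along the incline.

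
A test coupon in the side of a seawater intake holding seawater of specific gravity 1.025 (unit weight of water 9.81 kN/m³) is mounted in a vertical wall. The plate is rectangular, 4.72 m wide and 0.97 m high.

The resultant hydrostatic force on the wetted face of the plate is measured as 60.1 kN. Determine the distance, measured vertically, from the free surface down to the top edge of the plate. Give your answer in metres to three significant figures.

γ = 1.025 × 9.81 = 10.05525 kN/m³.
A = 4.72 × 0.97 = 4.5784 m².
From F = γ·h_c·A, the centroid depth is h_c = 60.1/(10.05525 × 4.5784) = 1.30547 m.
The centroid lies 0.97/2 = 0.485 m below the top edge, so the top edge sits at h_top = 1.30547 − 0.485 = 0.82047 m below the surface.

d_top ≈ 0.820 m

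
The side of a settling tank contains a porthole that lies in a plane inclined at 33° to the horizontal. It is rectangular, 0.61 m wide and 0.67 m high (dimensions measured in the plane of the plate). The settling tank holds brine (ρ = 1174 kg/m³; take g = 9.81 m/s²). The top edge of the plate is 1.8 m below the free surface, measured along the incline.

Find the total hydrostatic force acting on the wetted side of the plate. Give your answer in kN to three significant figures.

γ = ρg = 1174 × 9.81 / 1000 = 11.51694 kN/m³.
Let θ = 33° be the plate's angle to the horizontal; measure y along the incline from where the plane meets the free surface. Vertical depth h = y·sinθ with sinθ = 0.544639.
The centroid lies 0.67/2 = 0.335 m below the top edge, so y_c = 1.8 + 0.335 = 2.135 m and h_c = 2.135 × 0.544639 = 1.1628 m.
A = 0.61 × 0.67 = 0.4087 m².
Resultant F = γ·h_c·A = 11.51694 × 1.1628 × 0.4087 = 5.47327 kN.

F ≈ 5.47 kN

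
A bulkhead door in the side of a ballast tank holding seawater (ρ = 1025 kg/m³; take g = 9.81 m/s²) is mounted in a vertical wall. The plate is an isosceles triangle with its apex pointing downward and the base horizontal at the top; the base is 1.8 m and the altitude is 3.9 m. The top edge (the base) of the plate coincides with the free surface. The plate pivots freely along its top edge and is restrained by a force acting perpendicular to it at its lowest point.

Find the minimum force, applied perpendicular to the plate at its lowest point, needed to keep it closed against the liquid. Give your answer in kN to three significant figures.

P ≈ 22.9 kN

γ = ρg = 1025 × 9.81 / 1000 = 10.05525 kN/m³.
With the apex down, the centroid sits h/3 = 3.9/3 = 1.3 m below the base (the top edge), so the centroid depth is h_c = 1.3 m.
A = ½ × 1.8 × 3.9 = 3.51 m².
Resultant F = γ·h_c·A = 10.05525 × 1.3 × 3.51 = 45.8821 kN.
I_c = b·h³/36 = 1.8 × 3.9³/36 = 2.96595 m⁴.
Centre of pressure: y_p = y_c + I_c/(y_c·A) = 1.3 + 2.96595/(1.3 × 3.51) = 1.3 + 0.65 = 1.95 m along the plane.
The resultant acts 1.3 + 0.65 = 1.95 m (along the plate) below the hinge at the top edge, so the moment about the hinge is M = F × 1.95 = 45.8821 × 1.95 = 89.4701 kN·m.
A normal force at the bottom, 3.9 m from the hinge, must supply this moment: P = 89.4701/3.9 = 22.9411 kN.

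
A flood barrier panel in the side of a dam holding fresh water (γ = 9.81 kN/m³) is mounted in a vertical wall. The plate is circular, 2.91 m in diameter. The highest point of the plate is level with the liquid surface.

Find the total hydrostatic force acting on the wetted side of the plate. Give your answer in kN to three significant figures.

F ≈ 94.9 kN

γ = 9.81 kN/m³.
The centroid is at the centre, 1.455 m below the top of the plate, so the centroid depth is h_c = 1.455 m.
A = π(1.455)² = 6.65083 m².
Resultant F = γ·h_c·A = 9.81 × 1.455 × 6.65083 = 94.931 kN.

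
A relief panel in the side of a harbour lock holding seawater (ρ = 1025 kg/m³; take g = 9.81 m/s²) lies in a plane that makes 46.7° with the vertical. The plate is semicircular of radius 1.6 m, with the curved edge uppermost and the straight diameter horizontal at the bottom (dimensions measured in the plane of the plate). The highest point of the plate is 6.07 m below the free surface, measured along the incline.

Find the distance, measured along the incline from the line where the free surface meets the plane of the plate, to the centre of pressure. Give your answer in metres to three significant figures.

y_p = 7.02 m

γ = ρg = 1025 × 9.81 / 1000 = 10.05525 kN/m³.
The plate makes 46.7° with the vertical, i.e. θ = 90° − 46.7° = 43.3° to the horizontal. Measuring y along the incline from the free-surface line, vertical depth h = y·sinθ with sinθ = 0.685818.
The centroid lies 4r/(3π) = 0.679061 m above the diameter, so r − 4r/(3π) = 1.6 − 0.679061 = 0.920939 m below the topmost point, so y_c = 6.07 + 0.920939 = 6.99094 m and h_c = 6.99094 × 0.685818 = 4.79451 m.
A = πr²/2 = π × 1.6²/2 = 4.02124 m².
Resultant F = γ·h_c·A = 10.05525 × 4.79451 × 4.02124 = 193.864 kN.
I_c = (π/8 − 8/(9π))·r⁴ = 0.109757 × 1.6⁴ = 0.719303 m⁴.
Centre of pressure: y_p = y_c + I_c/(y_c·A) = 6.99094 + 0.719303/(6.99094 × 4.02124) = 6.99094 + 0.0255868 = 7.01653 m along the plane.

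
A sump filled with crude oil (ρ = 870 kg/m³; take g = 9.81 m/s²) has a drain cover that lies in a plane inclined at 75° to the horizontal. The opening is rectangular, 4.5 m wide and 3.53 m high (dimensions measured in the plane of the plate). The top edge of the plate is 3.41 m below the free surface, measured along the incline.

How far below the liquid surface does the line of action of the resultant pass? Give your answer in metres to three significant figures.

h_p = 5.19 m

γ = ρg = 870 × 9.81 / 1000 = 8.5347 kN/m³.
Let θ = 75° be the plate's angle to the horizontal; measure y along the incline from where the plane meets the free surface. Vertical depth h = y·sinθ with sinθ = 0.965926.
The centroid lies 3.53/2 = 1.765 m below the top edge, so y_c = 3.41 + 1.765 = 5.175 m and h_c = 5.175 × 0.965926 = 4.99867 m.
A = 4.5 × 3.53 = 15.885 m².
Resultant F = γ·h_c·A = 8.5347 × 4.99867 × 15.885 = 677.688 kN.
I_c = b·h³/12 = 4.5 × 3.53³/12 = 16.4951 m⁴.
Centre of pressure: y_p = y_c + I_c/(y_c·A) = 5.175 + 16.4951/(5.175 × 15.885) = 5.175 + 0.200658 = 5.37566 m along the plane.
Vertically, h_p = y_p·sinθ = 5.37566 × 0.965926 = 5.19249 m.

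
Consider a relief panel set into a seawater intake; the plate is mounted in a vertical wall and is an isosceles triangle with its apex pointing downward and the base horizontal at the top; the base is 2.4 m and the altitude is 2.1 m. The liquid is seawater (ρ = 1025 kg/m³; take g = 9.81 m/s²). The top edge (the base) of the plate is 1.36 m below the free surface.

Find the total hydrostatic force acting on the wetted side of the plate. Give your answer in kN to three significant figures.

F ≈ 52.2 kN

γ = ρg = 1025 × 9.81 / 1000 = 10.05525 kN/m³.
With the apex down, the centroid sits h/3 = 2.1/3 = 0.7 m below the base (the top edge), so the centroid depth is h_c = 1.36 + 0.7 = 2.06 m.
A = ½ × 2.4 × 2.1 = 2.52 m².
Resultant F = γ·h_c·A = 10.05525 × 2.06 × 2.52 = 52.1988 kN.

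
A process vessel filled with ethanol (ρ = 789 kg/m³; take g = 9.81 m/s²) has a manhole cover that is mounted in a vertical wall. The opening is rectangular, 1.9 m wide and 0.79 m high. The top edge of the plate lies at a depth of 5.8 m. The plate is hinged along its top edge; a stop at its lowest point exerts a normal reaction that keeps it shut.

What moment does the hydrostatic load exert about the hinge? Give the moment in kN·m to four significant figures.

γ = ρg = 789 × 9.81 / 1000 = 7.74009 kN/m³.
The centroid lies 0.79/2 = 0.395 m below the top edge, so the centroid depth is h_c = 5.8 + 0.395 = 6.195 m.
A = 1.9 × 0.79 = 1.501 m².
Resultant F = γ·h_c·A = 7.74009 × 6.195 × 1.501 = 71.9727 kN.
I_c = b·h³/12 = 1.9 × 0.79³/12 = 0.0780645 m⁴.
Centre of pressure: y_p = y_c + I_c/(y_c·A) = 6.195 + 0.0780645/(6.195 × 1.501) = 6.195 + 0.00839521 = 6.2034 m along the plane.
The resultant acts 0.395 + 0.00839521 = 0.403395 m (along the plate) below the hinge at the top edge, so the moment about the hinge is M = F × 0.403395 = 71.9727 × 0.403395 = 29.0334 kN·m.

M ≈ 29.03 kN·m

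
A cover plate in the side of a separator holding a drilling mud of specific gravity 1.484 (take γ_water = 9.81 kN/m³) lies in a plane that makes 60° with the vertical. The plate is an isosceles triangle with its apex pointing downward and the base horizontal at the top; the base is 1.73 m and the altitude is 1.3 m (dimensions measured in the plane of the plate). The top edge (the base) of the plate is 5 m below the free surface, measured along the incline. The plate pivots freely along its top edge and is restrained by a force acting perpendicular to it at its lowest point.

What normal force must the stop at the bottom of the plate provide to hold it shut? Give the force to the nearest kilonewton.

γ = 1.484 × 9.81 = 14.55804 kN/m³.
The plate makes 60° with the vertical, i.e. θ = 90° − 60° = 30° to the horizontal. Measuring y along the incline from the free-surface line, vertical depth h = y·sinθ with sinθ = 0.500000.
With the apex down, the centroid sits h/3 = 1.3/3 = 0.433333 m below the base (the top edge), so y_c = 5 + 0.433333 = 5.43333 m and h_c = 5.43333 × 0.500000 = 2.71666 m.
A = ½ × 1.73 × 1.3 = 1.1245 m².
Resultant F = γ·h_c·A = 14.55804 × 2.71666 × 1.1245 = 44.4731 kN.
I_c = b·h³/36 = 1.73 × 1.3³/36 = 0.105578 m⁴.
Centre of pressure: y_p = y_c + I_c/(y_c·A) = 5.43333 + 0.105578/(5.43333 × 1.1245) = 5.43333 + 0.0172802 = 5.45061 m along the plane.
The resultant acts 0.433333 + 0.0172802 = 0.450613 m (along the plate) below the hinge at the top edge, so the moment about the hinge is M = F × 0.450613 = 44.4731 × 0.450613 = 20.0402 kN·m.
A normal force at the bottom, 1.3 m from the hinge, must supply this moment: P = 20.0402/1.3 = 15.4155 kN.

P ≈ 15 kN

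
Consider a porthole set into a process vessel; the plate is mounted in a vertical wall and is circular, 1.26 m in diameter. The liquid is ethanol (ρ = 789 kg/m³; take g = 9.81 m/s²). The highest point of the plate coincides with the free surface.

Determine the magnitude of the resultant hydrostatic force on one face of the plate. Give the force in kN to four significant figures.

γ = ρg = 789 × 9.81 / 1000 = 7.74009 kN/m³.
The centroid is at the centre, 0.63 m below the top of the plate, so the centroid depth is h_c = 0.63 m.
A = π(0.63)² = 1.2469 m².
Resultant F = γ·h_c·A = 7.74009 × 0.63 × 1.2469 = 6.0802 kN.

F ≈ 6.080 kN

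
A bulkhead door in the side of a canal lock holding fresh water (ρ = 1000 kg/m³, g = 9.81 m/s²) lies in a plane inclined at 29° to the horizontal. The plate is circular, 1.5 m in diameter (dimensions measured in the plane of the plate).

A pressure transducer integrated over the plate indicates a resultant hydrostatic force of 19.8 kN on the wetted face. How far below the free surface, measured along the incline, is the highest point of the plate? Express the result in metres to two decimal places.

y_top ≈ 1.61 m

γ = ρg = 1000 × 9.81 = 9810 N/m³ = 9.81 kN/m³.
A = π(0.75)² = 1.76715 m².
From F = γ·h_c·A, the centroid depth is h_c = 19.8/(9.81 × 1.76715) = 1.14215 m.
Let θ = 29° be the plate's angle to the horizontal; measure y along the incline from where the plane meets the free surface. Vertical depth h = y·sinθ with sinθ = 0.484810.
Along the incline, y_c = h_c/sinθ = 1.14215/0.484810 = 2.35587 m.
The centroid is at the centre, 0.75 m below the top of the plate, so the highest point sits at y_top = 2.35587 − 0.75 = 1.60587 m along the incline.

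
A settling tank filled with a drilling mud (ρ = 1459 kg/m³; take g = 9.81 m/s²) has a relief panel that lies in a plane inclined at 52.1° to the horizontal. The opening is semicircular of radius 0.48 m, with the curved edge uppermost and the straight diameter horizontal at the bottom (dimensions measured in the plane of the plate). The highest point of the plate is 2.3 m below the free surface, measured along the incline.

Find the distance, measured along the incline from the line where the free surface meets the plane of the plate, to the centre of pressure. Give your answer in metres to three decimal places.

γ = ρg = 1459 × 9.81 / 1000 = 14.31279 kN/m³.
Let θ = 52.1° be the plate's angle to the horizontal; measure y along the incline from where the plane meets the free surface. Vertical depth h = y·sinθ with sinθ = 0.789084.
The centroid lies 4r/(3π) = 0.203718 m above the diameter, so r − 4r/(3π) = 0.48 − 0.203718 = 0.276282 m below the topmost point, so y_c = 2.3 + 0.276282 = 2.57628 m and h_c = 2.57628 × 0.789084 = 2.0329 m.
A = πr²/2 = π × 0.48²/2 = 0.361911 m².
Resultant F = γ·h_c·A = 14.31279 × 2.0329 × 0.361911 = 10.5303 kN.
I_c = (π/8 − 8/(9π))·r⁴ = 0.109757 × 0.48⁴ = 0.00582636 m⁴.
Centre of pressure: y_p = y_c + I_c/(y_c·A) = 2.57628 + 0.00582636/(2.57628 × 0.361911) = 2.57628 + 0.00624888 = 2.58253 m along the plane.

y_p = 2.583 m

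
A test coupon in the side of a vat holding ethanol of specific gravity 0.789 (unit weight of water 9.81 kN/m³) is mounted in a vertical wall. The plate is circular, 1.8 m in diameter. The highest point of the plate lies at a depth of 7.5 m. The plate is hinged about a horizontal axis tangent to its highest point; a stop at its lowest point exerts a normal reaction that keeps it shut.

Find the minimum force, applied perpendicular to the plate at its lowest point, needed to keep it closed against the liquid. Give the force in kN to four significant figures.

γ = 0.789 × 9.81 = 7.74009 kN/m³.
The centroid is at the centre, 0.9 m below the top of the plate, so the centroid depth is h_c = 7.5 + 0.9 = 8.4 m.
A = π(0.9)² = 2.54469 m².
Resultant F = γ·h_c·A = 7.74009 × 8.4 × 2.54469 = 165.447 kN.
I_c = πr⁴/4 = π × 0.9⁴/4 = 0.5153 m⁴.
Centre of pressure: y_p = y_c + I_c/(y_c·A) = 8.4 + 0.5153/(8.4 × 2.54469) = 8.4 + 0.0241072 = 8.42411 m along the plane.
The resultant acts 0.9 + 0.0241072 = 0.924107 m (along the plate) below the hinge at the top edge, so the moment about the hinge is M = F × 0.924107 = 165.447 × 0.924107 = 152.891 kN·m.
A normal force at the bottom, 1.8 m from the hinge, must supply this moment: P = 152.891/1.8 = 84.9394 kN.

P ≈ 84.94 kN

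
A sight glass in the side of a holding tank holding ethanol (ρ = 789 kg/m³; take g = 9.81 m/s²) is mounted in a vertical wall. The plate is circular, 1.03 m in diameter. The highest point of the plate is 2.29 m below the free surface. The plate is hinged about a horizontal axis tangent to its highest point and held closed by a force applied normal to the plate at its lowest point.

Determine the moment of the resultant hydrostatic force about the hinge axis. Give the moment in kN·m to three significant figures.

γ = ρg = 789 × 9.81 / 1000 = 7.74009 kN/m³.
The centroid is at the centre, 0.515 m below the top of the plate, so the centroid depth is h_c = 2.29 + 0.515 = 2.805 m.
A = π(0.515)² = 0.833229 m².
Resultant F = γ·h_c·A = 7.74009 × 2.805 × 0.833229 = 18.0902 kN.
I_c = πr⁴/4 = π × 0.515⁴/4 = 0.0552483 m⁴.
Centre of pressure: y_p = y_c + I_c/(y_c·A) = 2.805 + 0.0552483/(2.805 × 0.833229) = 2.805 + 0.0236386 = 2.82864 m along the plane.
The resultant acts 0.515 + 0.0236386 = 0.538639 m (along the plate) below the hinge at the top edge, so the moment about the hinge is M = F × 0.538639 = 18.0902 × 0.538639 = 9.74409 kN·m.

M ≈ 9.74 kN·m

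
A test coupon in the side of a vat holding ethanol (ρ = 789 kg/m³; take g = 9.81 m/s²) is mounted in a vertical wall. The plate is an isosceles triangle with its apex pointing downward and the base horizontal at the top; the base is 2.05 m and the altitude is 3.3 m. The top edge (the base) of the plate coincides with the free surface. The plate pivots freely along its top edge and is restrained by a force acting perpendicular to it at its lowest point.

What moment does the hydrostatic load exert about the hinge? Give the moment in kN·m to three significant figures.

γ = ρg = 789 × 9.81 / 1000 = 7.74009 kN/m³.
With the apex down, the centroid sits h/3 = 3.3/3 = 1.1 m below the base (the top edge), so the centroid depth is h_c = 1.1 m.
A = ½ × 2.05 × 3.3 = 3.3825 m².
Resultant F = γ·h_c·A = 7.74009 × 1.1 × 3.3825 = 28.7989 kN.
I_c = b·h³/36 = 2.05 × 3.3³/36 = 2.04641 m⁴.
Centre of pressure: y_p = y_c + I_c/(y_c·A) = 1.1 + 2.04641/(1.1 × 3.3825) = 1.1 + 0.549999 = 1.65 m along the plane.
The resultant acts 1.1 + 0.549999 = 1.65 m (along the plate) below the hinge at the top edge, so the moment about the hinge is M = F × 1.65 = 28.7989 × 1.65 = 47.5182 kN·m.

M ≈ 47.5 kN·m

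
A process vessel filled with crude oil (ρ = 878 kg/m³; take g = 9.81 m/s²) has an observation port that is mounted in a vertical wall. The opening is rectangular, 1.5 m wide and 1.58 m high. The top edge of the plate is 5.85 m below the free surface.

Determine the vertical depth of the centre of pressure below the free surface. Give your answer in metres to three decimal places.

γ = ρg = 878 × 9.81 / 1000 = 8.61318 kN/m³.
The centroid lies 1.58/2 = 0.79 m below the top edge, so the centroid depth is h_c = 5.85 + 0.79 = 6.64 m.
A = 1.5 × 1.58 = 2.37 m².
Resultant F = γ·h_c·A = 8.61318 × 6.64 × 2.37 = 135.544 kN.
I_c = b·h³/12 = 1.5 × 1.58³/12 = 0.493039 m⁴.
Centre of pressure: y_p = y_c + I_c/(y_c·A) = 6.64 + 0.493039/(6.64 × 2.37) = 6.64 + 0.0313303 = 6.67133 m along the plane.

h_p = 6.671 m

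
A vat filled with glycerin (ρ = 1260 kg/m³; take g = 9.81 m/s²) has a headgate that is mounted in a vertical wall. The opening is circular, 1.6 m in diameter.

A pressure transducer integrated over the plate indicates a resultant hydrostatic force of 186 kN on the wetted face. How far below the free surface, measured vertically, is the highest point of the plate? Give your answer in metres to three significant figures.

d_top ≈ 6.68 m

γ = ρg = 1260 × 9.81 / 1000 = 12.3606 kN/m³.
A = π(0.8)² = 2.01062 m².
From F = γ·h_c·A, the centroid depth is h_c = 186/(12.3606 × 2.01062) = 7.48417 m.
The centroid is at the centre, 0.8 m below the top of the plate, so the highest point sits at h_top = 7.48417 − 0.8 = 6.68417 m below the surface.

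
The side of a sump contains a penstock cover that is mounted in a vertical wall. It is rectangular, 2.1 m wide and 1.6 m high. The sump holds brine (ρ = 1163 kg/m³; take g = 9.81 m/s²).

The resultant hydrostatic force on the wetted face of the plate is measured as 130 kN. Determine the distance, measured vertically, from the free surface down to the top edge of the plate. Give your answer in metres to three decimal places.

γ = ρg = 1163 × 9.81 / 1000 = 11.40903 kN/m³.
A = 2.1 × 1.6 = 3.36 m².
From F = γ·h_c·A, the centroid depth is h_c = 130/(11.40903 × 3.36) = 3.39122 m.
The centroid lies 1.6/2 = 0.8 m below the top edge, so the top edge sits at h_top = 3.39122 − 0.8 = 2.59122 m below the surface.

d_top ≈ 2.591 m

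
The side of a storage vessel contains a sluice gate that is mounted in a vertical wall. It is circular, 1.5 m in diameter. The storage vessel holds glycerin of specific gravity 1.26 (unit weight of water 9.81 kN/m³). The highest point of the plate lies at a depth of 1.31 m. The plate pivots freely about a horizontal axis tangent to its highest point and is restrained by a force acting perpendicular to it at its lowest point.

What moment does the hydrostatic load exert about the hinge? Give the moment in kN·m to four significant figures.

M ≈ 36.82 kN·m

γ = 1.26 × 9.81 = 12.3606 kN/m³.
The centroid is at the centre, 0.75 m below the top of the plate, so the centroid depth is h_c = 1.31 + 0.75 = 2.06 m.
A = π(0.75)² = 1.76715 m².
Resultant F = γ·h_c·A = 12.3606 × 2.06 × 1.76715 = 44.9967 kN.
I_c = πr⁴/4 = π × 0.75⁴/4 = 0.248505 m⁴.
Centre of pressure: y_p = y_c + I_c/(y_c·A) = 2.06 + 0.248505/(2.06 × 1.76715) = 2.06 + 0.0682644 = 2.12826 m along the plane.
The resultant acts 0.75 + 0.0682644 = 0.818264 m (along the plate) below the hinge at the top edge, so the moment about the hinge is M = F × 0.818264 = 44.9967 × 0.818264 = 36.8192 kN·m.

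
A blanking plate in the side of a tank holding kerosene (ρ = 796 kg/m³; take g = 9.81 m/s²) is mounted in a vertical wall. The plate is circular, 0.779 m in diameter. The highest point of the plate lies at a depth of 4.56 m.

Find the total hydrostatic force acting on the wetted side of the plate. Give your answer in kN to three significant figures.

γ = ρg = 796 × 9.81 / 1000 = 7.80876 kN/m³.
The centroid is at the centre, 0.3895 m below the top of the plate, so the centroid depth is h_c = 4.56 + 0.3895 = 4.9495 m.
A = π(0.3895)² = 0.476612 m².
Resultant F = γ·h_c·A = 7.80876 × 4.9495 × 0.476612 = 18.4208 kN.

F ≈ 18.4 kN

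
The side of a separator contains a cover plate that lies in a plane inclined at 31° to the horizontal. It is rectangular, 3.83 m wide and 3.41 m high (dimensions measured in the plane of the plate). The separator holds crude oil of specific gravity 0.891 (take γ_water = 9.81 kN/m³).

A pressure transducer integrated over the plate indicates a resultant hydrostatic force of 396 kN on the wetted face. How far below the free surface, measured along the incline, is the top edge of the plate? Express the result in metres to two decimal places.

y_top ≈ 5.03 m

γ = 0.891 × 9.81 = 8.74071 kN/m³.
A = 3.83 × 3.41 = 13.0603 m².
From F = γ·h_c·A, the centroid depth is h_c = 396/(8.74071 × 13.0603) = 3.46893 m.
Let θ = 31° be the plate's angle to the horizontal; measure y along the incline from where the plane meets the free surface. Vertical depth h = y·sinθ with sinθ = 0.515038.
Along the incline, y_c = h_c/sinθ = 3.46893/0.515038 = 6.73529 m.
The centroid lies 3.41/2 = 1.705 m below the top edge, so the top edge sits at y_top = 6.73529 − 1.705 = 5.03029 m along the incline.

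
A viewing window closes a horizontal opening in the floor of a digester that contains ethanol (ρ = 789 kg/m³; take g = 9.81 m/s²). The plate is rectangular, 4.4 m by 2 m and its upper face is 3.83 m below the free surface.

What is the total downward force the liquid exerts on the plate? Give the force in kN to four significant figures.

F ≈ 260.9 kN

γ = ρg = 789 × 9.81 / 1000 = 7.74009 kN/m³.
The plate is horizontal, so pressure is uniform at p = γ·h = 7.74009 × 3.83 = 29.6445 kN/m².
A = 4.4 × 2 = 8.8 m².
F = p·A = 29.6445 × 8.8 = 260.872 kN.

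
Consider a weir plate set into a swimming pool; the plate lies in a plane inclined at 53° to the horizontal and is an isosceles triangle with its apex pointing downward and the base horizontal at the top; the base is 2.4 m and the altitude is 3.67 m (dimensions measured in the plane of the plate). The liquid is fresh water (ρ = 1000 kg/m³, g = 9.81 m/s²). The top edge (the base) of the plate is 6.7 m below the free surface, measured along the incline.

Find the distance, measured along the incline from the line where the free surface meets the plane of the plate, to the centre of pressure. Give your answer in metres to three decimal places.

y_p = 8.018 m

γ = ρg = 1000 × 9.81 = 9810 N/m³ = 9.81 kN/m³.
Let θ = 53° be the plate's angle to the horizontal; measure y along the incline from where the plane meets the free surface. Vertical depth h = y·sinθ with sinθ = 0.798636.
With the apex down, the centroid sits h/3 = 3.67/3 = 1.22333 m below the base (the top edge), so y_c = 6.7 + 1.22333 = 7.92333 m and h_c = 7.92333 × 0.798636 = 6.32786 m.
A = ½ × 2.4 × 3.67 = 4.404 m².
Resultant F = γ·h_c·A = 9.81 × 6.32786 × 4.404 = 273.384 kN.
I_c = b·h³/36 = 2.4 × 3.67³/36 = 3.29539 m⁴.
Centre of pressure: y_p = y_c + I_c/(y_c·A) = 7.92333 + 3.29539/(7.92333 × 4.404) = 7.92333 + 0.0944391 = 8.01777 m along the plane.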